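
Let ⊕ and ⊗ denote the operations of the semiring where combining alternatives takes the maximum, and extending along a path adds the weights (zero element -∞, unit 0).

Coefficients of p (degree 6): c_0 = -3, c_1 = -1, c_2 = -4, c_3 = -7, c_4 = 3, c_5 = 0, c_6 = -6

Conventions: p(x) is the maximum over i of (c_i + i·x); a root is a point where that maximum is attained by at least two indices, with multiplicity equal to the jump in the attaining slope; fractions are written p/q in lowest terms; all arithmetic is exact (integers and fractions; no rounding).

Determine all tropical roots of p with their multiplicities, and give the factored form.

hull edge (i=0, c=-3) to (i=1, c=-1): slope 2, span 1
hull edge (i=1, c=-1) to (i=4, c=3): slope 4/3, span 3
hull edge (i=4, c=3) to (i=5, c=0): slope -3, span 1
hull edge (i=5, c=0) to (i=6, c=-6): slope -6, span 1
Factored form: p(x) = -6 ⊗ (x ⊕ (-2)) ⊗ (x ⊕ (-4/3)) ⊗ (x ⊕ (-4/3)) ⊗ (x ⊕ (-4/3)) ⊗ (x ⊕ 3) ⊗ (x ⊕ 6)
Answer: roots = -2 (mult 1), -4/3 (mult 3), 3 (mult 1), 6 (mult 1)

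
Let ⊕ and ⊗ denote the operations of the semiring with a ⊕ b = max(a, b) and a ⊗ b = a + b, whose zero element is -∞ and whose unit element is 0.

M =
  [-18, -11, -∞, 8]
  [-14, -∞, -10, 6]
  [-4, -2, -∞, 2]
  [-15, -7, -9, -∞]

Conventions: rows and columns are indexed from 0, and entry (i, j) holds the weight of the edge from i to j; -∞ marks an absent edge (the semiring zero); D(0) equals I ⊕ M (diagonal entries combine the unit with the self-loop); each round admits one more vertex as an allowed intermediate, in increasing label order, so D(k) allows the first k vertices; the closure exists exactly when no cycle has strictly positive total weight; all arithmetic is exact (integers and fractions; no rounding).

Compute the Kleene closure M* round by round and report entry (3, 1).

D(0):
  [0, -11, -∞, 8]
  [-14, 0, -10, 6]
  [-4, -2, 0, 2]
  [-15, -7, -9, 0]
D(1):
  [0, -11, -∞, 8]
  [-14, 0, -10, 6]
  [-4, -2, 0, 4]
  [-15, -7, -9, 0]
D(2):
  [0, -11, -21, 8]
  [-14, 0, -10, 6]
  [-4, -2, 0, 4]
  [-15, -7, -9, 0]
D(3):
  [0, -11, -21, 8]
  [-14, 0, -10, 6]
  [-4, -2, 0, 4]
  [-13, -7, -9, 0]
D(4):
  [0, 1, -1, 8]
  [-7, 0, -3, 6]
  [-4, -2, 0, 4]
  [-13, -7, -9, 0]
Answer: M*[3][1] = -7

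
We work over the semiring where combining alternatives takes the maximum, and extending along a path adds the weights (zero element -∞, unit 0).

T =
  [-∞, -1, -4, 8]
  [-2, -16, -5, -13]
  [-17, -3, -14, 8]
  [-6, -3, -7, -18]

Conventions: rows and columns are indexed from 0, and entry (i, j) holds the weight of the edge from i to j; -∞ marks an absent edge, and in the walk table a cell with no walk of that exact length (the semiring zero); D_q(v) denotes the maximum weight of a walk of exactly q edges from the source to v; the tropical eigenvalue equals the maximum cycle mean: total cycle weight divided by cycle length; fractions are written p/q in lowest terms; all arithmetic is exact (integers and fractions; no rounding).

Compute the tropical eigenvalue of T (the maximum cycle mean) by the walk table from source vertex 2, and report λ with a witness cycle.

q=0: [-∞, -∞, 0, -∞]
q=1: [-17, -3, -14, 8]
q=2: [2, 5, 1, -6]
q=3: [3, 1, 0, 10]
q=4: [4, 7, 3, 11]
Optimal cycle mean attained by: cycle 0->3->0, total 8 + (-6), length 2.
Answer: λ = 1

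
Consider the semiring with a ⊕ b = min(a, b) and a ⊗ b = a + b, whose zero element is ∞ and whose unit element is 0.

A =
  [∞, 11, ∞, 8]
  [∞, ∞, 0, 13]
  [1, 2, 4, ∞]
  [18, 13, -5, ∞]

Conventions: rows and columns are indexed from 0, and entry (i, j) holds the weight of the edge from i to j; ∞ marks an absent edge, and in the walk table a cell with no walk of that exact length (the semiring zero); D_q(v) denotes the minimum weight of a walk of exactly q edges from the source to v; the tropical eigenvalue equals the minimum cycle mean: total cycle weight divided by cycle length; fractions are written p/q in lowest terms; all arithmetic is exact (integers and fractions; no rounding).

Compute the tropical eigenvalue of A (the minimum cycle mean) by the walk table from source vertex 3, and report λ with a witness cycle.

q=0: [∞, ∞, ∞, 0]
q=1: [18, 13, -5, ∞]
q=2: [-4, -3, -1, 26]
q=3: [0, 1, -3, 4]
q=4: [-2, -1, -1, 8]
Optimal cycle mean attained by: cycle 1->2->1, total 0 + 2, length 2.
Answer: λ = 1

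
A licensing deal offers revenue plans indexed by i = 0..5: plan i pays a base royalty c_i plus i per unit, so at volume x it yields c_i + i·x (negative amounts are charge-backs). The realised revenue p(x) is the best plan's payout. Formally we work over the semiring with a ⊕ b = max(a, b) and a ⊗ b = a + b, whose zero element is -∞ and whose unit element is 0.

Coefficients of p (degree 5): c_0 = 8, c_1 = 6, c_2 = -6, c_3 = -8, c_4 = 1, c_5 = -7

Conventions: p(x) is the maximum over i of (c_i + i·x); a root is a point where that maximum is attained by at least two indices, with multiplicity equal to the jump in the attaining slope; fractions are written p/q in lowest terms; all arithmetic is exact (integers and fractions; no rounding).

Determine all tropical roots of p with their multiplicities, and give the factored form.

hull edge (i=0, c=8) to (i=4, c=1): slope -7/4, span 4
hull edge (i=4, c=1) to (i=5, c=-7): slope -8, span 1
Factored form: p(x) = -7 ⊗ (x ⊕ 7/4) ⊗ (x ⊕ 7/4) ⊗ (x ⊕ 7/4) ⊗ (x ⊕ 7/4) ⊗ (x ⊕ 8)
Answer: roots = 7/4 (mult 4), 8 (mult 1)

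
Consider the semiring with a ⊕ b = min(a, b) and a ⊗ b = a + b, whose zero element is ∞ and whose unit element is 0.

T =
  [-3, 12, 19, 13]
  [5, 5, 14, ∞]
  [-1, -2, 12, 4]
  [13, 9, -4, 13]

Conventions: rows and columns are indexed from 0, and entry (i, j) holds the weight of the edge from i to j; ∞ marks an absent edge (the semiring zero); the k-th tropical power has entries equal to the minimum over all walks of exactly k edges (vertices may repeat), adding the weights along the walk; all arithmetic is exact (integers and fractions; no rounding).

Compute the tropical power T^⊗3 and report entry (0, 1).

T^⊗2:
  [-6, 9, 9, 10]
  [2, 10, 19, 18]
  [-4, 3, 0, 12]
  [-5, -6, 8, 0]
T^⊗3:
  [-9, 6, 6, 7]
  [-1, 14, 14, 15]
  [-7, -2, 8, 4]
  [-8, -1, -4, 8]
Key observation: the optimum is the walk 0->0->0->1, with weight (-3) + (-3) + 12 = 6.
Optimal value attained by: walk 0->0->0->1.
Answer: (T^⊗3)[0][1] = 6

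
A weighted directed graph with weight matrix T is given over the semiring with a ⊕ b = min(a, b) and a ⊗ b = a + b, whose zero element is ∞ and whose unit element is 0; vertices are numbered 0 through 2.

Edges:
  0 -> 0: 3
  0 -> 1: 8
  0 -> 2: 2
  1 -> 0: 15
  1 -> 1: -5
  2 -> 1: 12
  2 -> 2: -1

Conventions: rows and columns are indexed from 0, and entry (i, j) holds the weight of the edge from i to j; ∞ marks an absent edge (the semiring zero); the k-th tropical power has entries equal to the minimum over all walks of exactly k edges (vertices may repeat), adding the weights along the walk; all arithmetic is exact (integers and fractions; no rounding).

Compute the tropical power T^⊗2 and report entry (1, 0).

T^⊗2:
  [6, 3, 1]
  [10, -10, 17]
  [27, 7, -2]
Key observation: the optimum is the walk 1->1->0, with weight (-5) + 15 = 10.
Optimal value attained by: walk 1->1->0.
Answer: (T^⊗2)[1][0] = 10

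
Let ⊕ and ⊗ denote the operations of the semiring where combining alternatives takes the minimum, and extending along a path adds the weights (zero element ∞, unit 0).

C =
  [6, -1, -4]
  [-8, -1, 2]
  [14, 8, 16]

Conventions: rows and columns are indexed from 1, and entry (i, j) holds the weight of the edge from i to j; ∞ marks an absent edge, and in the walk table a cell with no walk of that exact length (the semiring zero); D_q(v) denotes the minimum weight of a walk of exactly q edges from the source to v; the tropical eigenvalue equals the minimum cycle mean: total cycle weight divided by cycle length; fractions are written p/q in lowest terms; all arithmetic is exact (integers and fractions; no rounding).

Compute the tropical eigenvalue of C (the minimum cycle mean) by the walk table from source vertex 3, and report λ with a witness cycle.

q=0: [∞, ∞, 0]
q=1: [14, 8, 16]
q=2: [0, 7, 10]
q=3: [-1, -1, -4]
Optimal cycle mean attained by: cycle 1->2->1, total (-1) + (-8), length 2.
Answer: λ = -9/2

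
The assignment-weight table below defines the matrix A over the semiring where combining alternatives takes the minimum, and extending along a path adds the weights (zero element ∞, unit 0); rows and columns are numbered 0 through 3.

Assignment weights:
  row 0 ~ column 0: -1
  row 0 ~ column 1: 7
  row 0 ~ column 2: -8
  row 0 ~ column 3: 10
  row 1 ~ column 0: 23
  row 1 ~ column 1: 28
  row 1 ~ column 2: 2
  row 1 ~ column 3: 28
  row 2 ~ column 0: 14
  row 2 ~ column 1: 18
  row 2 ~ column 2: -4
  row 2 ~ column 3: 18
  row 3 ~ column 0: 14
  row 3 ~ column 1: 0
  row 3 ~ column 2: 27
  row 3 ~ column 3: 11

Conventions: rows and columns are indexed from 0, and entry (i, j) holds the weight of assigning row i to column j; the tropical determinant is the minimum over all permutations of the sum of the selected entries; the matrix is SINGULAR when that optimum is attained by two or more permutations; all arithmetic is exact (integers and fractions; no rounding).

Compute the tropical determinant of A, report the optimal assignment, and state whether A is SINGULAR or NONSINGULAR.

σ = (0, 1, 2, 3): (-1) + 28 + (-4) + 11 = 34
σ = (0, 1, 3, 2): (-1) + 28 + 18 + 27 = 72
σ = (0, 2, 1, 3): (-1) + 2 + 18 + 11 = 30
σ = (0, 2, 3, 1): (-1) + 2 + 18 + 0 = 19
σ = (0, 3, 1, 2): (-1) + 28 + 18 + 27 = 72
σ = (0, 3, 2, 1): (-1) + 28 + (-4) + 0 = 23
σ = (1, 0, 2, 3): 7 + 23 + (-4) + 11 = 37
σ = (1, 0, 3, 2): 7 + 23 + 18 + 27 = 75
σ = (1, 2, 0, 3): 7 + 2 + 14 + 11 = 34
σ = (1, 2, 3, 0): 7 + 2 + 18 + 14 = 41
σ = (1, 3, 0, 2): 7 + 28 + 14 + 27 = 76
σ = (1, 3, 2, 0): 7 + 28 + (-4) + 14 = 45
σ = (2, 0, 1, 3): (-8) + 23 + 18 + 11 = 44
σ = (2, 0, 3, 1): (-8) + 23 + 18 + 0 = 33
σ = (2, 1, 0, 3): (-8) + 28 + 14 + 11 = 45
σ = (2, 1, 3, 0): (-8) + 28 + 18 + 14 = 52
σ = (2, 3, 0, 1): (-8) + 28 + 14 + 0 = 34
σ = (2, 3, 1, 0): (-8) + 28 + 18 + 14 = 52
σ = (3, 0, 1, 2): 10 + 23 + 18 + 27 = 78
σ = (3, 0, 2, 1): 10 + 23 + (-4) + 0 = 29
σ = (3, 1, 0, 2): 10 + 28 + 14 + 27 = 79
σ = (3, 1, 2, 0): 10 + 28 + (-4) + 14 = 48
σ = (3, 2, 0, 1): 10 + 2 + 14 + 0 = 26
σ = (3, 2, 1, 0): 10 + 2 + 18 + 14 = 44
Optimal value attained by: σ = (0, 2, 3, 1).
Answer: det⊕(A) = 19; verdict: NONSINGULAR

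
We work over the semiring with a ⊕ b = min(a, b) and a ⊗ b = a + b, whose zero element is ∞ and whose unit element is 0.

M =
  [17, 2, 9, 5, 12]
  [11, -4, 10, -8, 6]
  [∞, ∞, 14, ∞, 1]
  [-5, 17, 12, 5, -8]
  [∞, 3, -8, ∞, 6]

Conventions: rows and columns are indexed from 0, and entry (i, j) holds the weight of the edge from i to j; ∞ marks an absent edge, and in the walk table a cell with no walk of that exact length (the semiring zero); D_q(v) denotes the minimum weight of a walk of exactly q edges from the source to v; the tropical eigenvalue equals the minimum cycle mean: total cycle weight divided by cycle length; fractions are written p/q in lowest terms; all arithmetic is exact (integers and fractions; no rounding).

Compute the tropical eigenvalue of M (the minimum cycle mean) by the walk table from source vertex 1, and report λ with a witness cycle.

q=0: [∞, 0, ∞, ∞, ∞]
q=1: [11, -4, 10, -8, 6]
q=2: [-13, -8, -2, -12, -16]
q=3: [-17, -13, -24, -16, -20]
q=4: [-21, -17, -28, -21, -24]
q=5: [-26, -21, -32, -25, -29]
Optimal cycle mean attained by: cycle 1->3->4->1, total (-8) + (-8) + 3, length 3.
Answer: λ = -13/3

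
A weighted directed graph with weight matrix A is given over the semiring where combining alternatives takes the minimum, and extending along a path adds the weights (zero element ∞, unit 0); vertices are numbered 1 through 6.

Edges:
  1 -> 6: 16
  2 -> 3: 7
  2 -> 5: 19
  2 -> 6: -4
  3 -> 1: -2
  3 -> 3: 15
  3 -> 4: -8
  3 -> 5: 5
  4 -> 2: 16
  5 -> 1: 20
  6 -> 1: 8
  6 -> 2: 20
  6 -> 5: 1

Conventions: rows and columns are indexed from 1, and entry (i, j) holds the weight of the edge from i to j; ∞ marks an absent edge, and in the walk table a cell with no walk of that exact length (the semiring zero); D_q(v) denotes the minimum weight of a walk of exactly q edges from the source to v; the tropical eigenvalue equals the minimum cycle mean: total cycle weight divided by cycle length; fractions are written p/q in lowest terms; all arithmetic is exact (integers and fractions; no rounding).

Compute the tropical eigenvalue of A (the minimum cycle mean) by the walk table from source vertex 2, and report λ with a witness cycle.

q=0: [∞, 0, ∞, ∞, ∞, ∞]
q=1: [∞, ∞, 7, ∞, 19, -4]
q=2: [4, 16, 22, -1, -3, ∞]
q=3: [17, 15, 23, 14, 27, 12]
q=4: [20, 30, 22, 15, 13, 11]
q=5: [19, 31, 37, 14, 12, 26]
q=6: [32, 30, 38, 29, 27, 27]
Optimal cycle mean attained by: cycle 2->3->4->2, total 7 + (-8) + 16, length 3.
Answer: λ = 5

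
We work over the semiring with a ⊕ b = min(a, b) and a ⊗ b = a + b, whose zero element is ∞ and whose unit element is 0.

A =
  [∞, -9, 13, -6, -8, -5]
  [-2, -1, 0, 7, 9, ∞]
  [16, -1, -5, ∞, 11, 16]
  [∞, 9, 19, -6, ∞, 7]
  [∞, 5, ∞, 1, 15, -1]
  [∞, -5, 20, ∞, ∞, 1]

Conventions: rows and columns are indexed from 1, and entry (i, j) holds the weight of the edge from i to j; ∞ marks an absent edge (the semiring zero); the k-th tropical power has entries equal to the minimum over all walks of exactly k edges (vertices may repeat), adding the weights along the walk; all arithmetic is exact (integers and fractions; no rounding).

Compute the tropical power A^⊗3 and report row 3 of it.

A^⊗2:
  [-11, -10, -9, -12, 0, -9]
  [-3, -11, -5, -8, -10, -7]
  [-3, -6, -10, 6, 6, 10]
  [7, 2, 9, -12, 18, 1]
  [3, -6, 5, -5, 14, 0]
  [-7, -6, -5, 2, 4, 2]
A^⊗3:
  [-12, -20, -14, -18, -19, -16]
  [-13, -12, -11, -14, -11, -11]
  [-8, -12, -15, -9, -11, -8]
  [0, -4, 2, -18, -1, -5]
  [-8, -7, -6, -11, -5, -2]
  [-8, -16, -10, -13, -15, -12]
Answer: row 3 of A^⊗3 = [-8, -12, -15, -9, -11, -8]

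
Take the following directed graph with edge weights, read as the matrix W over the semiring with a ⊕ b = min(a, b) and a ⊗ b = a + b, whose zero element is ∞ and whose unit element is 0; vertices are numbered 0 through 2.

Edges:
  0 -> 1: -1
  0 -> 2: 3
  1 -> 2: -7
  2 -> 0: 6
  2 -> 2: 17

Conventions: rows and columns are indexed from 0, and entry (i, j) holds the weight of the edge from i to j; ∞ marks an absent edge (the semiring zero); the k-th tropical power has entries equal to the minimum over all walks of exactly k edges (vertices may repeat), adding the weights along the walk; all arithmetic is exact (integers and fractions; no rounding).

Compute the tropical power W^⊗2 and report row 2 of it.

W^⊗2:
  [9, ∞, -8]
  [-1, ∞, 10]
  [23, 5, 9]
Answer: row 2 of W^⊗2 = [23, 5, 9]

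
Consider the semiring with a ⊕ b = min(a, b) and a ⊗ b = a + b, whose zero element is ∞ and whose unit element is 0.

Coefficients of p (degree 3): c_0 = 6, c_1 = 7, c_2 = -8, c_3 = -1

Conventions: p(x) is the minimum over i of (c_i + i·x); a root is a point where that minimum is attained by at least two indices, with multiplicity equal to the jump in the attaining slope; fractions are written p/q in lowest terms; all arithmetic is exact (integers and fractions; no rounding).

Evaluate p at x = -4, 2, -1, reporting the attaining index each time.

p(-4) = min(6+0·(-4)=6, 7+1·(-4)=3, -8+2·(-4)=-16, -1+3·(-4)=-13) = -16 (attained by i=2)
p(2) = min(6+0·2=6, 7+1·2=9, -8+2·2=-4, -1+3·2=5) = -4 (attained by i=2)
p(-1) = min(6+0·(-1)=6, 7+1·(-1)=6, -8+2·(-1)=-10, -1+3·(-1)=-4) = -10 (attained by i=2)
Answer: p(-4) = -16; p(2) = -4; p(-1) = -10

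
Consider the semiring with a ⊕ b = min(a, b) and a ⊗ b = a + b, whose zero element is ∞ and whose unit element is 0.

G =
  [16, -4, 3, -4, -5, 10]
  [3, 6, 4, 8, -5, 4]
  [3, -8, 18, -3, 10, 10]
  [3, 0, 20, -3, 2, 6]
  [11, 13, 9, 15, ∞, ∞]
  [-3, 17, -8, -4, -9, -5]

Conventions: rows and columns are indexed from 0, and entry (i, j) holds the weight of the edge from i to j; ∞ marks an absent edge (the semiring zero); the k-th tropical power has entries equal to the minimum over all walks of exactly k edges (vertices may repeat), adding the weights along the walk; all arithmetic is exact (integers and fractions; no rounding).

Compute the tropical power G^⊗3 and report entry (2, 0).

G^⊗2:
  [-1, -5, 0, -7, -9, 0]
  [1, -4, -4, -1, -5, -1]
  [-5, -3, -4, -6, -13, -4]
  [0, -3, -2, -6, -5, 1]
  [12, 1, 14, 6, 6, 17]
  [-8, -16, -13, -11, -14, -10]
G^⊗3:
  [-4, -8, -8, -10, -10, -5]
  [-4, -12, -9, -7, -10, -6]
  [-7, -12, -12, -9, -13, -9]
  [-3, -10, -7, -9, -8, -4]
  [4, 6, 5, 3, -4, 5]
  [-13, -21, -18, -16, -21, -15]
Key observation: the optimum is the walk 2->1->5->0, with weight (-8) + 4 + (-3) = -7.
Optimal value attained by: walk 2->1->5->0.
Answer: (G^⊗3)[2][0] = -7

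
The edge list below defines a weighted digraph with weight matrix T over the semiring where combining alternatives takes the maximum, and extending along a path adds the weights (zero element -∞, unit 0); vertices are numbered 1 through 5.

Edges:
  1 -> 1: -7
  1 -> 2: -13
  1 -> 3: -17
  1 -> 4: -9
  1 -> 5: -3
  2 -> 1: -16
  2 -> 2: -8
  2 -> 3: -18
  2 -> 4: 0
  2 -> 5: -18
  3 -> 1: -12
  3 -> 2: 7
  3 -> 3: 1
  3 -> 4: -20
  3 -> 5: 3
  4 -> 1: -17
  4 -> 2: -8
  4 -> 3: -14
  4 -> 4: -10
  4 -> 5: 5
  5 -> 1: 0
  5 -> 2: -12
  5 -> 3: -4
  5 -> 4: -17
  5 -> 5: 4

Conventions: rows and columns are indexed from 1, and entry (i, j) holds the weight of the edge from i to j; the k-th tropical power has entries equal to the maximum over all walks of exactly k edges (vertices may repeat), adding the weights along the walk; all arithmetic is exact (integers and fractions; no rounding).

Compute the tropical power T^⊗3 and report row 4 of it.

T^⊗2:
  [-3, -10, -7, -13, 1]
  [-17, -8, -14, -8, 5]
  [3, 8, 2, 7, 7]
  [5, -7, 1, -8, 9]
  [4, 3, 0, -9, 8]
T^⊗3:
  [1, 0, -3, -10, 5]
  [5, -7, 1, -8, 9]
  [7, 9, 3, 8, 12]
  [9, 8, 5, -4, 13]
  [8, 7, 4, 3, 12]
Answer: row 4 of T^⊗3 = [9, 8, 5, -4, 13]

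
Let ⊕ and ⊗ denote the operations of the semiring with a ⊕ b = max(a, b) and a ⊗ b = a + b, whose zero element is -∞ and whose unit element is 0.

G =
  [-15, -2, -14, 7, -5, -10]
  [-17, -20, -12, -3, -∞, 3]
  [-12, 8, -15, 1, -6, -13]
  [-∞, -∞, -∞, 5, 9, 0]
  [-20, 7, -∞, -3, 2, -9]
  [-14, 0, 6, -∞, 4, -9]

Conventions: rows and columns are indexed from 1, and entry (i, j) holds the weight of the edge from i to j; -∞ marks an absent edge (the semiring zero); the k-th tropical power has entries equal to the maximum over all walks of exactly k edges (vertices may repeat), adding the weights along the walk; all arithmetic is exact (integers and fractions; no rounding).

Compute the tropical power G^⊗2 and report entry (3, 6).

G^⊗2:
  [-19, 2, -4, 12, 16, 7]
  [-11, 3, 9, 2, 7, -3]
  [-9, 1, -4, 6, 10, 11]
  [-11, 16, 6, 10, 14, 5]
  [-10, 9, -3, 4, 6, 10]
  [-6, 14, -3, 7, 6, 3]
Key observation: the optimum is the walk 3->2->6, with weight 8 + 3 = 11.
Optimal value attained by: walk 3->2->6.
Answer: (G^⊗2)[3][6] = 11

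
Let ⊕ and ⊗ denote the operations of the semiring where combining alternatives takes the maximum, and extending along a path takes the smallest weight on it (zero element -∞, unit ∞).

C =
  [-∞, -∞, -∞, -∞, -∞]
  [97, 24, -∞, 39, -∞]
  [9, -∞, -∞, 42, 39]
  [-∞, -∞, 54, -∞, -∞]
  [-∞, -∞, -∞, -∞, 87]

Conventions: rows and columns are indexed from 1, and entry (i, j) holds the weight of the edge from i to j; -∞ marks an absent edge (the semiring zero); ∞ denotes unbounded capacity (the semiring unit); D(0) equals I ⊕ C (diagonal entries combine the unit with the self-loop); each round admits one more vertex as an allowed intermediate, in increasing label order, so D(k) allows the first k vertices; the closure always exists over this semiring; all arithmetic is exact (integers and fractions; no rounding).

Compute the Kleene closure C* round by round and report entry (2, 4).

D(0):
  [∞, -∞, -∞, -∞, -∞]
  [97, ∞, -∞, 39, -∞]
  [9, -∞, ∞, 42, 39]
  [-∞, -∞, 54, ∞, -∞]
  [-∞, -∞, -∞, -∞, ∞]
D(1):
  [∞, -∞, -∞, -∞, -∞]
  [97, ∞, -∞, 39, -∞]
  [9, -∞, ∞, 42, 39]
  [-∞, -∞, 54, ∞, -∞]
  [-∞, -∞, -∞, -∞, ∞]
D(2):
  [∞, -∞, -∞, -∞, -∞]
  [97, ∞, -∞, 39, -∞]
  [9, -∞, ∞, 42, 39]
  [-∞, -∞, 54, ∞, -∞]
  [-∞, -∞, -∞, -∞, ∞]
D(3):
  [∞, -∞, -∞, -∞, -∞]
  [97, ∞, -∞, 39, -∞]
  [9, -∞, ∞, 42, 39]
  [9, -∞, 54, ∞, 39]
  [-∞, -∞, -∞, -∞, ∞]
D(4):
  [∞, -∞, -∞, -∞, -∞]
  [97, ∞, 39, 39, 39]
  [9, -∞, ∞, 42, 39]
  [9, -∞, 54, ∞, 39]
  [-∞, -∞, -∞, -∞, ∞]
D(5):
  [∞, -∞, -∞, -∞, -∞]
  [97, ∞, 39, 39, 39]
  [9, -∞, ∞, 42, 39]
  [9, -∞, 54, ∞, 39]
  [-∞, -∞, -∞, -∞, ∞]
Answer: C*[2][4] = 39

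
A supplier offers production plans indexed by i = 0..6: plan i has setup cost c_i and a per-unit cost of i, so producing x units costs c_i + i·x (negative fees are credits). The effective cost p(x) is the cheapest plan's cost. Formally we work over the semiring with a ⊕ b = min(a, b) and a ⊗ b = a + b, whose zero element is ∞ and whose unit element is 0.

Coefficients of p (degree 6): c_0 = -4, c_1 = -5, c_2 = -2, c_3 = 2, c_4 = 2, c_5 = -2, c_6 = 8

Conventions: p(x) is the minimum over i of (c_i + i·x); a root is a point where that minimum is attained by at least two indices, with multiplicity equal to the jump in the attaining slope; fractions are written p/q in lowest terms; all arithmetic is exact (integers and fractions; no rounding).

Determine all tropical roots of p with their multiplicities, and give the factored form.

hull edge (i=0, c=-4) to (i=1, c=-5): slope -1, span 1
hull edge (i=1, c=-5) to (i=5, c=-2): slope 3/4, span 4
hull edge (i=5, c=-2) to (i=6, c=8): slope 10, span 1
Factored form: p(x) = 8 ⊗ (x ⊕ (-10)) ⊗ (x ⊕ (-3/4)) ⊗ (x ⊕ (-3/4)) ⊗ (x ⊕ (-3/4)) ⊗ (x ⊕ (-3/4)) ⊗ (x ⊕ 1)
Answer: roots = -10 (mult 1), -3/4 (mult 4), 1 (mult 1)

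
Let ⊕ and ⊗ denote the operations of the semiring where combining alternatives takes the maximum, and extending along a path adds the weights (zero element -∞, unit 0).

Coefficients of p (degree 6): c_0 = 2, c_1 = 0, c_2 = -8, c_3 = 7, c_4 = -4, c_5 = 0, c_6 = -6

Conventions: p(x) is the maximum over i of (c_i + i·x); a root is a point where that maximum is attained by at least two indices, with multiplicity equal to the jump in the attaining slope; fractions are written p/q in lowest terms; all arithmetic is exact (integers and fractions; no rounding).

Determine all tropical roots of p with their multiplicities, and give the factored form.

hull edge (i=0, c=2) to (i=3, c=7): slope 5/3, span 3
hull edge (i=3, c=7) to (i=5, c=0): slope -7/2, span 2
hull edge (i=5, c=0) to (i=6, c=-6): slope -6, span 1
Factored form: p(x) = -6 ⊗ (x ⊕ (-5/3)) ⊗ (x ⊕ (-5/3)) ⊗ (x ⊕ (-5/3)) ⊗ (x ⊕ 7/2) ⊗ (x ⊕ 7/2) ⊗ (x ⊕ 6)
Answer: roots = -5/3 (mult 3), 7/2 (mult 2), 6 (mult 1)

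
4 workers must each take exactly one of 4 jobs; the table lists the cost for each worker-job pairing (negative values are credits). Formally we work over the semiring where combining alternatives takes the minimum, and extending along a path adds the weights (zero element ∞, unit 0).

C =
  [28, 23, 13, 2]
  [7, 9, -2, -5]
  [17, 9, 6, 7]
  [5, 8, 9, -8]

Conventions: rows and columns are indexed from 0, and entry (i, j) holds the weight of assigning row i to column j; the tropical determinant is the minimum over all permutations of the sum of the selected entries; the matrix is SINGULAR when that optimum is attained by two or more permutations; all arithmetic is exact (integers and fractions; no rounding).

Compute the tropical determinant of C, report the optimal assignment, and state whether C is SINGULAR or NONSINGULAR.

σ = (0, 1, 2, 3): 28 + 9 + 6 + (-8) = 35
σ = (0, 1, 3, 2): 28 + 9 + 7 + 9 = 53
σ = (0, 2, 1, 3): 28 + (-2) + 9 + (-8) = 27
σ = (0, 2, 3, 1): 28 + (-2) + 7 + 8 = 41
σ = (0, 3, 1, 2): 28 + (-5) + 9 + 9 = 41
σ = (0, 3, 2, 1): 28 + (-5) + 6 + 8 = 37
σ = (1, 0, 2, 3): 23 + 7 + 6 + (-8) = 28
σ = (1, 0, 3, 2): 23 + 7 + 7 + 9 = 46
σ = (1, 2, 0, 3): 23 + (-2) + 17 + (-8) = 30
σ = (1, 2, 3, 0): 23 + (-2) + 7 + 5 = 33
σ = (1, 3, 0, 2): 23 + (-5) + 17 + 9 = 44
σ = (1, 3, 2, 0): 23 + (-5) + 6 + 5 = 29
σ = (2, 0, 1, 3): 13 + 7 + 9 + (-8) = 21
σ = (2, 0, 3, 1): 13 + 7 + 7 + 8 = 35
σ = (2, 1, 0, 3): 13 + 9 + 17 + (-8) = 31
σ = (2, 1, 3, 0): 13 + 9 + 7 + 5 = 34
σ = (2, 3, 0, 1): 13 + (-5) + 17 + 8 = 33
σ = (2, 3, 1, 0): 13 + (-5) + 9 + 5 = 22
σ = (3, 0, 1, 2): 2 + 7 + 9 + 9 = 27
σ = (3, 0, 2, 1): 2 + 7 + 6 + 8 = 23
σ = (3, 1, 0, 2): 2 + 9 + 17 + 9 = 37
σ = (3, 1, 2, 0): 2 + 9 + 6 + 5 = 22
σ = (3, 2, 0, 1): 2 + (-2) + 17 + 8 = 25
σ = (3, 2, 1, 0): 2 + (-2) + 9 + 5 = 14
Optimal value attained by: σ = (3, 2, 1, 0).
Answer: det⊕(C) = 14; verdict: NONSINGULAR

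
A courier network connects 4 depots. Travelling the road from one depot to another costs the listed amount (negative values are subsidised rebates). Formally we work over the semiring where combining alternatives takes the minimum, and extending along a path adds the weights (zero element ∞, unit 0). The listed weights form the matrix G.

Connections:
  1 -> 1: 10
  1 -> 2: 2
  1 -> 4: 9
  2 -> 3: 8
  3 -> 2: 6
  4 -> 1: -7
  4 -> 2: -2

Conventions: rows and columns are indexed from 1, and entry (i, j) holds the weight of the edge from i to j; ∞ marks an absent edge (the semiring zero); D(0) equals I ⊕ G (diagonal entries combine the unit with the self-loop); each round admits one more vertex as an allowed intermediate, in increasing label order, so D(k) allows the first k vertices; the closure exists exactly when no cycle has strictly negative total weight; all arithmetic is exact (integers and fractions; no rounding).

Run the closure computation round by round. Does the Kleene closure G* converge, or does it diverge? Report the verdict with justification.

D(0):
  [0, 2, ∞, 9]
  [∞, 0, 8, ∞]
  [∞, 6, 0, ∞]
  [-7, -2, ∞, 0]
D(1):
  [0, 2, ∞, 9]
  [∞, 0, 8, ∞]
  [∞, 6, 0, ∞]
  [-7, -5, ∞, 0]
D(2):
  [0, 2, 10, 9]
  [∞, 0, 8, ∞]
  [∞, 6, 0, ∞]
  [-7, -5, 3, 0]
D(3):
  [0, 2, 10, 9]
  [∞, 0, 8, ∞]
  [∞, 6, 0, ∞]
  [-7, -5, 3, 0]
D(4):
  [0, 2, 10, 9]
  [∞, 0, 8, ∞]
  [∞, 6, 0, ∞]
  [-7, -5, 3, 0]
Key observation: every diagonal entry stays at the unit through all rounds, so no improving cycle exists.
Answer: CONVERGES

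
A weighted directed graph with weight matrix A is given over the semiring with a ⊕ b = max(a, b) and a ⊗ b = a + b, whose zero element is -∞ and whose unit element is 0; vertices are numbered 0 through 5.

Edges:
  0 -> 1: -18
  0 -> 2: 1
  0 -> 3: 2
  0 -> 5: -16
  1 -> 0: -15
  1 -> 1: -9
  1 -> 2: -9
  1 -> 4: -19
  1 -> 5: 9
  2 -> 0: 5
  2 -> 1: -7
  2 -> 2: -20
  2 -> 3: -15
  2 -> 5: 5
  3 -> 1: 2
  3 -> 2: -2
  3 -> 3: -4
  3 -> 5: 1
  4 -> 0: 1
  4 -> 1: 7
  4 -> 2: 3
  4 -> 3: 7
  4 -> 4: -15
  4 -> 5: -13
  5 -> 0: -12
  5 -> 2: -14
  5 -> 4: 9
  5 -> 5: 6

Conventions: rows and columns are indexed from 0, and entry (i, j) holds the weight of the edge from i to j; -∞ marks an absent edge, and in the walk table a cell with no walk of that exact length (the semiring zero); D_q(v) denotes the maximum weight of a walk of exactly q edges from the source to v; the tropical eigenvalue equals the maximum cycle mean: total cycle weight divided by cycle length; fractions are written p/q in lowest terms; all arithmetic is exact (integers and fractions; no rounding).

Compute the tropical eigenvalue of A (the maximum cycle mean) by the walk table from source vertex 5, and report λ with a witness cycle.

q=0: [-∞, -∞, -∞, -∞, -∞, 0]
q=1: [-12, -∞, -14, -∞, 9, 6]
q=2: [10, 16, 12, 16, 15, 12]
q=3: [17, 22, 18, 22, 21, 25]
q=4: [23, 28, 24, 28, 34, 31]
q=5: [35, 41, 37, 41, 40, 37]
q=6: [42, 47, 43, 47, 46, 50]
Optimal cycle mean attained by: cycle 1->5->4->1, total 9 + 9 + 7, length 3.
Answer: λ = 25/3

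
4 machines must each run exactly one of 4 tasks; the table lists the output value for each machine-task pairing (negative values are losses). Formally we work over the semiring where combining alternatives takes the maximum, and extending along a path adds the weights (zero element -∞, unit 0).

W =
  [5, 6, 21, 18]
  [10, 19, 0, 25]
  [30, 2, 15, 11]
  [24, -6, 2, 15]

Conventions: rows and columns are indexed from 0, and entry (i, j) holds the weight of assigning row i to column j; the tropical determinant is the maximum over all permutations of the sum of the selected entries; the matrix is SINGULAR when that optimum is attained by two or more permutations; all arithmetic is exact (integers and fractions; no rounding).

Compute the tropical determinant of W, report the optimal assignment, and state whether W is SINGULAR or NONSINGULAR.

σ = (0, 1, 2, 3): 5 + 19 + 15 + 15 = 54
σ = (0, 1, 3, 2): 5 + 19 + 11 + 2 = 37
σ = (0, 2, 1, 3): 5 + 0 + 2 + 15 = 22
σ = (0, 2, 3, 1): 5 + 0 + 11 + (-6) = 10
σ = (0, 3, 1, 2): 5 + 25 + 2 + 2 = 34
σ = (0, 3, 2, 1): 5 + 25 + 15 + (-6) = 39
σ = (1, 0, 2, 3): 6 + 10 + 15 + 15 = 46
σ = (1, 0, 3, 2): 6 + 10 + 11 + 2 = 29
σ = (1, 2, 0, 3): 6 + 0 + 30 + 15 = 51
σ = (1, 2, 3, 0): 6 + 0 + 11 + 24 = 41
σ = (1, 3, 0, 2): 6 + 25 + 30 + 2 = 63
σ = (1, 3, 2, 0): 6 + 25 + 15 + 24 = 70
σ = (2, 0, 1, 3): 21 + 10 + 2 + 15 = 48
σ = (2, 0, 3, 1): 21 + 10 + 11 + (-6) = 36
σ = (2, 1, 0, 3): 21 + 19 + 30 + 15 = 85
σ = (2, 1, 3, 0): 21 + 19 + 11 + 24 = 75
σ = (2, 3, 0, 1): 21 + 25 + 30 + (-6) = 70
σ = (2, 3, 1, 0): 21 + 25 + 2 + 24 = 72
σ = (3, 0, 1, 2): 18 + 10 + 2 + 2 = 32
σ = (3, 0, 2, 1): 18 + 10 + 15 + (-6) = 37
σ = (3, 1, 0, 2): 18 + 19 + 30 + 2 = 69
σ = (3, 1, 2, 0): 18 + 19 + 15 + 24 = 76
σ = (3, 2, 0, 1): 18 + 0 + 30 + (-6) = 42
σ = (3, 2, 1, 0): 18 + 0 + 2 + 24 = 44
Optimal value attained by: σ = (2, 1, 0, 3).
Answer: det⊕(W) = 85; verdict: NONSINGULAR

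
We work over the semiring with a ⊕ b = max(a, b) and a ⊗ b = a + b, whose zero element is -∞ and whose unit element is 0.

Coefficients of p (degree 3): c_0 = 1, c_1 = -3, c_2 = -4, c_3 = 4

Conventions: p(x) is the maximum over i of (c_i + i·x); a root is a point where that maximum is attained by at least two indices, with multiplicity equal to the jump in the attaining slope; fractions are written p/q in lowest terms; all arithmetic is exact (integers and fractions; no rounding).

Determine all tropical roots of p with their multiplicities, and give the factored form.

hull edge (i=0, c=1) to (i=3, c=4): slope 1, span 3
Factored form: p(x) = 4 ⊗ (x ⊕ (-1)) ⊗ (x ⊕ (-1)) ⊗ (x ⊕ (-1))
Answer: roots = -1 (mult 3)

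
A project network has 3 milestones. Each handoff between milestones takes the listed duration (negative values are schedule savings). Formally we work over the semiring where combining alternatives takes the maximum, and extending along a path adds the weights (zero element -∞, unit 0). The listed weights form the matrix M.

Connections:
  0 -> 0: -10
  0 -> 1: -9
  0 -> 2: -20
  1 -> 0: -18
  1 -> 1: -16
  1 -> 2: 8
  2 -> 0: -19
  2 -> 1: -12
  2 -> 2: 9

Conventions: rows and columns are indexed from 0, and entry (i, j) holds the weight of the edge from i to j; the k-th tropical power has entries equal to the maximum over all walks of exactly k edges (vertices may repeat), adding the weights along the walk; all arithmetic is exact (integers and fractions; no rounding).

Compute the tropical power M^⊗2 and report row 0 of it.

M^⊗2:
  [-20, -19, -1]
  [-11, -4, 17]
  [-10, -3, 18]
Answer: row 0 of M^⊗2 = [-20, -19, -1]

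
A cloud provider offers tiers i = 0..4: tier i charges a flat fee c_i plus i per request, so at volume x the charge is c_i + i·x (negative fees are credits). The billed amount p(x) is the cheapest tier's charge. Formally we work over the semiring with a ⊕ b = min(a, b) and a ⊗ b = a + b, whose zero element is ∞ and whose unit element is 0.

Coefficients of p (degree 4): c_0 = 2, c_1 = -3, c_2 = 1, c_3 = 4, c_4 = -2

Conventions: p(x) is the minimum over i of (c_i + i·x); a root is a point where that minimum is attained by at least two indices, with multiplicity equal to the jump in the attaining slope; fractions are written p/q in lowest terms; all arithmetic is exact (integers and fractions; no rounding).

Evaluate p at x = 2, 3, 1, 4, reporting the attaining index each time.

p(2) = min(2+0·2=2, -3+1·2=-1, 1+2·2=5, 4+3·2=10, -2+4·2=6) = -1 (attained by i=1)
p(3) = min(2+0·3=2, -3+1·3=0, 1+2·3=7, 4+3·3=13, -2+4·3=10) = 0 (attained by i=1)
p(1) = min(2+0·1=2, -3+1·1=-2, 1+2·1=3, 4+3·1=7, -2+4·1=2) = -2 (attained by i=1)
p(4) = min(2+0·4=2, -3+1·4=1, 1+2·4=9, 4+3·4=16, -2+4·4=14) = 1 (attained by i=1)
Answer: p(2) = -1; p(3) = 0; p(1) = -2; p(4) = 1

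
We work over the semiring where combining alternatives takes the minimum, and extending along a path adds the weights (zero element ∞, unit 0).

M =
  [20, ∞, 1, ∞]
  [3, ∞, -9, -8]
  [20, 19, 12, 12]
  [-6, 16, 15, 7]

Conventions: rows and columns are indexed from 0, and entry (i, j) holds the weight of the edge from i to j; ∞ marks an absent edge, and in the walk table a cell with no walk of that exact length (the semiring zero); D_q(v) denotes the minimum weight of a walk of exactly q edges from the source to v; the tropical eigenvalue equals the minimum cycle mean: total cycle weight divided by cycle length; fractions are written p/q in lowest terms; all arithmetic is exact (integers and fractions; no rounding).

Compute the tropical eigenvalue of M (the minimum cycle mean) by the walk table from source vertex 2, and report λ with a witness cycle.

q=0: [∞, ∞, 0, ∞]
q=1: [20, 19, 12, 12]
q=2: [6, 28, 10, 11]
q=3: [5, 27, 7, 18]
q=4: [12, 26, 6, 19]
Optimal cycle mean attained by: cycle 0->2->1->3->0, total 1 + 19 + (-8) + (-6), length 4.
Answer: λ = 3/2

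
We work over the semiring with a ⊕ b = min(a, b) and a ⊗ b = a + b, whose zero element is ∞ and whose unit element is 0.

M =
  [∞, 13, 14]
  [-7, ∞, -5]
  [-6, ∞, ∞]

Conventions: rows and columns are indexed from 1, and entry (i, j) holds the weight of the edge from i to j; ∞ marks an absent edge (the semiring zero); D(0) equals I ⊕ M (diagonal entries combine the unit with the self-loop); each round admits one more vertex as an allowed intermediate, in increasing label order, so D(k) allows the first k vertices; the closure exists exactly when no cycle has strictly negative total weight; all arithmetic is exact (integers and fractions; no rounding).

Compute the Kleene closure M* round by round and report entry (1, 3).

D(0):
  [0, 13, 14]
  [-7, 0, -5]
  [-6, ∞, 0]
D(1):
  [0, 13, 14]
  [-7, 0, -5]
  [-6, 7, 0]
D(2):
  [0, 13, 8]
  [-7, 0, -5]
  [-6, 7, 0]
D(3):
  [0, 13, 8]
  [-11, 0, -5]
  [-6, 7, 0]
Answer: M*[1][3] = 8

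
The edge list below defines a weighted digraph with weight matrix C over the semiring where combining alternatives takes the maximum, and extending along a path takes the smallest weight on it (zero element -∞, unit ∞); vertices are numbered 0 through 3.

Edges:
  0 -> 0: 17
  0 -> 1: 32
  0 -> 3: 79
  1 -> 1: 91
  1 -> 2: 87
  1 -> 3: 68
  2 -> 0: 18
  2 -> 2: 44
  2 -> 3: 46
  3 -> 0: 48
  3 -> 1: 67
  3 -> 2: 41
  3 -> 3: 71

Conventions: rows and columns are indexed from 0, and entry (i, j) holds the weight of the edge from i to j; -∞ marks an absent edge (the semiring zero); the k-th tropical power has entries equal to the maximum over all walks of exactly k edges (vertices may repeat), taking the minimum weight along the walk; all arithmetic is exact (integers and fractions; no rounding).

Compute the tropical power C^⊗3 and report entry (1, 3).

C^⊗2:
  [48, 67, 41, 71]
  [48, 91, 87, 68]
  [46, 46, 44, 46]
  [48, 67, 67, 71]
C^⊗3:
  [48, 67, 67, 71]
  [48, 91, 87, 68]
  [46, 46, 46, 46]
  [48, 67, 67, 71]
Key observation: the optimum is the walk 1->1->1->3, with weight 91 min 91 min 68 = 68.
Optimal value attained by: walk 1->1->1->3.
Answer: (C^⊗3)[1][3] = 68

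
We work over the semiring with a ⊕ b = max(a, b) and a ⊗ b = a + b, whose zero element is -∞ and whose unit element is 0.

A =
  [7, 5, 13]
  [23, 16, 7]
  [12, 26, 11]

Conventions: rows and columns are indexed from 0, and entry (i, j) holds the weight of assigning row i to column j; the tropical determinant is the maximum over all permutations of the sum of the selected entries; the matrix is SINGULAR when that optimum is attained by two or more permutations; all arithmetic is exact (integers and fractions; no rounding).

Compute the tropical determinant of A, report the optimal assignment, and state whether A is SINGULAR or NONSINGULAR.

σ = (0, 1, 2): 7 + 16 + 11 = 34
σ = (0, 2, 1): 7 + 7 + 26 = 40
σ = (1, 0, 2): 5 + 23 + 11 = 39
σ = (1, 2, 0): 5 + 7 + 12 = 24
σ = (2, 0, 1): 13 + 23 + 26 = 62
σ = (2, 1, 0): 13 + 16 + 12 = 41
Optimal value attained by: σ = (2, 0, 1).
Answer: det⊕(A) = 62; verdict: NONSINGULAR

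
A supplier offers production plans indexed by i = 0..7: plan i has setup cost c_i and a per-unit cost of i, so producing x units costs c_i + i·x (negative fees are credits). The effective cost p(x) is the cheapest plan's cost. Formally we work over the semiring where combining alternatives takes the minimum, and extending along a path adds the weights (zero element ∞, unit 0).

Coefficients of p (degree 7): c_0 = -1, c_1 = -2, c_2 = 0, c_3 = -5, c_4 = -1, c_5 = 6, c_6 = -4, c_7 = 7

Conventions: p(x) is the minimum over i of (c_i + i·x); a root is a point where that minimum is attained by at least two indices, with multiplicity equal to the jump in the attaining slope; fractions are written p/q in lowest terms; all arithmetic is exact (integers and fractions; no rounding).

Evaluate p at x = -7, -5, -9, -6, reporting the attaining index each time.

p(-7) = min(-1+0·(-7)=-1, -2+1·(-7)=-9, 0+2·(-7)=-14, -5+3·(-7)=-26, -1+4·(-7)=-29, 6+5·(-7)=-29, -4+6·(-7)=-46, 7+7·(-7)=-42) = -46 (attained by i=6)
p(-5) = min(-1+0·(-5)=-1, -2+1·(-5)=-7, 0+2·(-5)=-10, -5+3·(-5)=-20, -1+4·(-5)=-21, 6+5·(-5)=-19, -4+6·(-5)=-34, 7+7·(-5)=-28) = -34 (attained by i=6)
p(-9) = min(-1+0·(-9)=-1, -2+1·(-9)=-11, 0+2·(-9)=-18, -5+3·(-9)=-32, -1+4·(-9)=-37, 6+5·(-9)=-39, -4+6·(-9)=-58, 7+7·(-9)=-56) = -58 (attained by i=6)
p(-6) = min(-1+0·(-6)=-1, -2+1·(-6)=-8, 0+2·(-6)=-12, -5+3·(-6)=-23, -1+4·(-6)=-25, 6+5·(-6)=-24, -4+6·(-6)=-40, 7+7·(-6)=-35) = -40 (attained by i=6)
Answer: p(-7) = -46; p(-5) = -34; p(-9) = -58; p(-6) = -40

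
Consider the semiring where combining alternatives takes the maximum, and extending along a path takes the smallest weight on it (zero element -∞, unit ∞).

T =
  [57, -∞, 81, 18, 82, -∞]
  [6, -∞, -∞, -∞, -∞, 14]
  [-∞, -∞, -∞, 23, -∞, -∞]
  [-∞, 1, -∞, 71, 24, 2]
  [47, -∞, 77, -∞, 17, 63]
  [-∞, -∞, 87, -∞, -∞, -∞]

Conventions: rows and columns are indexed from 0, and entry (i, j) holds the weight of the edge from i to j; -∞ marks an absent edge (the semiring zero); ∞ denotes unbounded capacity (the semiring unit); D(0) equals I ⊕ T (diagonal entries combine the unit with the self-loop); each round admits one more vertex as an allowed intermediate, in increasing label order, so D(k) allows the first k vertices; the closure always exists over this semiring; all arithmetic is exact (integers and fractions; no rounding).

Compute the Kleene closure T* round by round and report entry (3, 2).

D(0):
  [∞, -∞, 81, 18, 82, -∞]
  [6, ∞, -∞, -∞, -∞, 14]
  [-∞, -∞, ∞, 23, -∞, -∞]
  [-∞, 1, -∞, ∞, 24, 2]
  [47, -∞, 77, -∞, ∞, 63]
  [-∞, -∞, 87, -∞, -∞, ∞]
D(1):
  [∞, -∞, 81, 18, 82, -∞]
  [6, ∞, 6, 6, 6, 14]
  [-∞, -∞, ∞, 23, -∞, -∞]
  [-∞, 1, -∞, ∞, 24, 2]
  [47, -∞, 77, 18, ∞, 63]
  [-∞, -∞, 87, -∞, -∞, ∞]
D(2):
  [∞, -∞, 81, 18, 82, -∞]
  [6, ∞, 6, 6, 6, 14]
  [-∞, -∞, ∞, 23, -∞, -∞]
  [1, 1, 1, ∞, 24, 2]
  [47, -∞, 77, 18, ∞, 63]
  [-∞, -∞, 87, -∞, -∞, ∞]
D(3):
  [∞, -∞, 81, 23, 82, -∞]
  [6, ∞, 6, 6, 6, 14]
  [-∞, -∞, ∞, 23, -∞, -∞]
  [1, 1, 1, ∞, 24, 2]
  [47, -∞, 77, 23, ∞, 63]
  [-∞, -∞, 87, 23, -∞, ∞]
D(4):
  [∞, 1, 81, 23, 82, 2]
  [6, ∞, 6, 6, 6, 14]
  [1, 1, ∞, 23, 23, 2]
  [1, 1, 1, ∞, 24, 2]
  [47, 1, 77, 23, ∞, 63]
  [1, 1, 87, 23, 23, ∞]
D(5):
  [∞, 1, 81, 23, 82, 63]
  [6, ∞, 6, 6, 6, 14]
  [23, 1, ∞, 23, 23, 23]
  [24, 1, 24, ∞, 24, 24]
  [47, 1, 77, 23, ∞, 63]
  [23, 1, 87, 23, 23, ∞]
D(6):
  [∞, 1, 81, 23, 82, 63]
  [14, ∞, 14, 14, 14, 14]
  [23, 1, ∞, 23, 23, 23]
  [24, 1, 24, ∞, 24, 24]
  [47, 1, 77, 23, ∞, 63]
  [23, 1, 87, 23, 23, ∞]
Answer: T*[3][2] = 24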